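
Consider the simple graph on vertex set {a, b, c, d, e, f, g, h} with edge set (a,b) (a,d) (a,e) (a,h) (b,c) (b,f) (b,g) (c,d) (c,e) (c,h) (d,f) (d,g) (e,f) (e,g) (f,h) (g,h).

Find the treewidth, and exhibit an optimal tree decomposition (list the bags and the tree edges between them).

Each bag holds 5 vertices, so the decomposition has width 4, which upper-bounds the treewidth. For the lower bound: the 5 vertex sets {c,d}, {g,h}, {e,f}, {a}, {b} are disjoint, each induces a connected subgraph, and every pair is joined by at least one edge of G. Contracting each set to a single vertex therefore yields K_{5} as a minor, and since treewidth is minor-monotone, tw(G) ≥ tw(K_{5}) = 4. Therefore the treewidth is 4.

Treewidth 4.
One such decomposition:
Bags: B1 = {a, c, d, f, g}  B2 = {a, c, f, g, h}  B3 = {a, c, e, f, g}  B4 = {a, b, c, f, g}
Tree: B1–B2, B2–B3, B3–B4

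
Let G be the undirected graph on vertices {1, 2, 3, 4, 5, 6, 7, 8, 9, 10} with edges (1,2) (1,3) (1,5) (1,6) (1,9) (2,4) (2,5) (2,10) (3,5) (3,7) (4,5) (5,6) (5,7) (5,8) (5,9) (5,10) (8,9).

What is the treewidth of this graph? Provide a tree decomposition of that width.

Treewidth 2.
One such decomposition:
Bags: B1 = {3, 5, 7}  B2 = {1, 3, 5}  B3 = {1, 5, 9}  B4 = {5, 8, 9}  B5 = {1, 5, 6}  B6 = {1, 2, 5}  B7 = {2, 5, 10}  B8 = {2, 4, 5}
Tree: B1–B2, B2–B3, B3–B4, B3–B5, B5–B6, B6–B7, B6–B8

The largest bag has 3 vertices, giving width 2; this decomposition certifies tw(G) ≤ 2. On the other hand G contains the 3-clique {1, 5, 9}. A clique must lie in a single bag of any decomposition, so no decomposition can have width below 2. Combining the bounds, tw(G) = 2.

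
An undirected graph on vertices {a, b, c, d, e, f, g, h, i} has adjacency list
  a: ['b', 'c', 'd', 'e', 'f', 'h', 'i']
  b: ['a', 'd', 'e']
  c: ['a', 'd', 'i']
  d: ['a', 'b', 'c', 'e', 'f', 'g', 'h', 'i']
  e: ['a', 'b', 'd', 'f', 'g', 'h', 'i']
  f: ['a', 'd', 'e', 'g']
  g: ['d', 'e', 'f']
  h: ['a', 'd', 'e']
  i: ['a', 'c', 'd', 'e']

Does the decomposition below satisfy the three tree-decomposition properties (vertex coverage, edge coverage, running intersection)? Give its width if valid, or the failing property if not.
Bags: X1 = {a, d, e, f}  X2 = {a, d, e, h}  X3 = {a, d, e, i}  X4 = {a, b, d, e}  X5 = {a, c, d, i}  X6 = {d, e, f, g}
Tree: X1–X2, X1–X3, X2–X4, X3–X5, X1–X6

Vertex coverage: the bags together contain {a, b, c, d, e, f, g, h, i}, the full vertex set. Edge coverage: each edge of G has both endpoints in at least one bag. Running intersection: for every vertex, the bags containing it form a connected subtree. All three properties hold, so this is a valid tree decomposition of width max|bag| − 1 = 3, and hence tw(G) ≤ 3.

Yes; width 3.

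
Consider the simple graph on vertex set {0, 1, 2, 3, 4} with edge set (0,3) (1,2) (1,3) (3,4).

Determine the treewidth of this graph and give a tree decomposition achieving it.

The largest bag has 2 vertices, giving width 1; this decomposition certifies tw(G) ≤ 1. G has an edge, so its treewidth is at least 1. Therefore the treewidth is 1.

Treewidth 1.
Bags: B1 = {1, 3}  B2 = {0, 3}  B3 = {3, 4}  B4 = {1, 2}
Tree: B1–B2, B1–B3, B1–B4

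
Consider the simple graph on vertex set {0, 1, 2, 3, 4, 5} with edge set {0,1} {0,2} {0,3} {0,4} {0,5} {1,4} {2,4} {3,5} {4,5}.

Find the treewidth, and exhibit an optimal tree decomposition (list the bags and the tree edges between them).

Every bag has size at most 3, so the width is 3 − 1 = 2 and tw(G) ≤ 2. Conversely, {0, 3, 5} is a clique of size 3, and the vertices of any clique must share a bag in every tree decomposition; so some bag has ≥ 3 vertices and tw(G) ≥ 2. Hence tw(G) = 2 exactly.

Treewidth 2.
One such decomposition:
Bags: B1 = {0, 4, 5}  B2 = {0, 3, 5}  B3 = {0, 1, 4}  B4 = {0, 2, 4}
Tree: B1–B2, B1–B3, B1–B4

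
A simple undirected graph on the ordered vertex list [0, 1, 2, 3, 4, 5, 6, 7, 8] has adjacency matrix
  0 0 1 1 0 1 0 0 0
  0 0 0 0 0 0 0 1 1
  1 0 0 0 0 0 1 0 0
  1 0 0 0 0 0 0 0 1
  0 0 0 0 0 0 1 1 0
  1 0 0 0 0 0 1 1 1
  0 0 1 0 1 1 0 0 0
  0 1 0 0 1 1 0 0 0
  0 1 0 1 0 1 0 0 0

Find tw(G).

3

A width-3 tree decomposition is:
Bags: B1 = {1, 4, 7, 8}  B2 = {4, 5, 7, 8}  B3 = {4, 5, 6, 8}  B4 = {3, 5, 6, 8}  B5 = {0, 3, 5, 6}  B6 = {0, 2, 3, 6}
Tree: B1–B2, B2–B3, B3–B4, B4–B5, B5–B6
The largest bag has 4 vertices, giving width 3; this decomposition certifies tw(G) ≤ 3. For the lower bound: the 4 vertex sets {1,4,7}, {8}, {5}, {0,2,3,6} are disjoint, each induces a connected subgraph, and every pair is joined by at least one edge of G. Contracting each set to a single vertex therefore yields K_{4} as a minor, and since treewidth is minor-monotone, tw(G) ≥ tw(K_{4}) = 3. Therefore the treewidth is 3.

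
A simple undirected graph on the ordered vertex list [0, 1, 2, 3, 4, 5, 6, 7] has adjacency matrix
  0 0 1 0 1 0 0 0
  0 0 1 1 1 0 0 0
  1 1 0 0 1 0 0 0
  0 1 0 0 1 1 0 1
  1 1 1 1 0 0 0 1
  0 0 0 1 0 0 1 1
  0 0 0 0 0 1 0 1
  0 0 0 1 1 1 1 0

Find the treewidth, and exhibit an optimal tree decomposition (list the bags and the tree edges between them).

Treewidth 2.
One such decomposition:
Bags: B1 = {1, 2, 4}  B2 = {1, 3, 4}  B3 = {3, 4, 7}  B4 = {0, 2, 4}  B5 = {3, 5, 7}  B6 = {5, 6, 7}
Tree: B1–B2, B2–B3, B1–B4, B3–B5, B5–B6

Every bag has size at most 3, so the width is 3 − 1 = 2 and tw(G) ≤ 2. Conversely, {0, 2, 4} is a clique of size 3, and the vertices of any clique must share a bag in every tree decomposition; so some bag has ≥ 3 vertices and tw(G) ≥ 2. Combining the bounds, tw(G) = 2.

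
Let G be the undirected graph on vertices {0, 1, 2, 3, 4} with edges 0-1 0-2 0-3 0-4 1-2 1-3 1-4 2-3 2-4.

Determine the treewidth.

A width-3 tree decomposition is:
Bags: B1 = {0, 1, 2, 3}  B2 = {0, 1, 2, 4}
Tree: B1–B2
The largest bag has 4 vertices, giving width 3; this decomposition certifies tw(G) ≤ 3. On the other hand G contains the 4-clique {0, 1, 2, 3}. A clique must lie in a single bag of any decomposition, so no decomposition can have width below 3. Therefore the treewidth is 3.

3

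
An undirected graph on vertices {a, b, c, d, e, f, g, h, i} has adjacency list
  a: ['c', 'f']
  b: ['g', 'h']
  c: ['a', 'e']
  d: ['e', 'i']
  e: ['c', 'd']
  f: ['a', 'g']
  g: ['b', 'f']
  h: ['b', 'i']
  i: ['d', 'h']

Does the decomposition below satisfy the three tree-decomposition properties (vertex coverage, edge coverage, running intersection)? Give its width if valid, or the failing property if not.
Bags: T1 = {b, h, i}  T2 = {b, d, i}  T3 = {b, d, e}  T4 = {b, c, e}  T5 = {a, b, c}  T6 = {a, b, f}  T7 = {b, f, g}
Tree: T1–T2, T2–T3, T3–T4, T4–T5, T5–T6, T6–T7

Checking the three conditions: (i) the bags cover all of {a, b, c, d, e, f, g, h, i}; (ii) for each edge, some bag contains both endpoints; (iii) the bags containing any fixed vertex form a subtree. All hold, so the decomposition is valid with width 3 − 1 = 2.

Yes; width 2.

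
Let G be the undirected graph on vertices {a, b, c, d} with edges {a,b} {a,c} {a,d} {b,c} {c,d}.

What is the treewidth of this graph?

2

A width-2 tree decomposition is:
Bags: B1 = {a, b, c}  B2 = {a, c, d}
Tree: B1–B2
Each bag holds 3 vertices, so the decomposition has width 2, which upper-bounds the treewidth. On the other hand G contains the 3-clique {a, c, d}. A clique must lie in a single bag of any decomposition, so no decomposition can have width below 2. Combining the bounds, tw(G) = 2.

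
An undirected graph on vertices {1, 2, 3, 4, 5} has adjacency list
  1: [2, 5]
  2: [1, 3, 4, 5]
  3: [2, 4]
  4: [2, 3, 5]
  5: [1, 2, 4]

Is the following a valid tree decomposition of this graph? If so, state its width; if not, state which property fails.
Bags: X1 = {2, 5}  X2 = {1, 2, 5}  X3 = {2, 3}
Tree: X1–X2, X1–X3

No — vertex 4 appears in no bag.

A tree decomposition must satisfy three properties: every vertex lies in some bag; for every edge, both endpoints lie together in some bag; and for every vertex, the bags containing it form a connected subtree. Here vertex 4 appears in no bag, so the decomposition is invalid.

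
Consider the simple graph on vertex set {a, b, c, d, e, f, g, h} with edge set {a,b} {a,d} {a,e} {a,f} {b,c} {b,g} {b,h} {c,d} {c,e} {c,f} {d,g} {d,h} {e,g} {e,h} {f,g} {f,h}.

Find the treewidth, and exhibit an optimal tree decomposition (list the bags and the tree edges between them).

The largest bag has 5 vertices, giving width 4; this decomposition certifies tw(G) ≤ 4. For the lower bound: the 5 vertex sets {f,g}, {d,h}, {a,b}, {e}, {c} are disjoint, each induces a connected subgraph, and every pair is joined by at least one edge of G. Contracting each set to a single vertex therefore yields K_{5} as a minor, and since treewidth is minor-monotone, tw(G) ≥ tw(K_{5}) = 4. The upper and lower bounds meet at 4, so that is the treewidth.

Treewidth 4.
One such decomposition:
Bags: B1 = {b, d, e, f, g}  B2 = {b, d, e, f, h}  B3 = {a, b, d, e, f}  B4 = {b, c, d, e, f}
Tree: B1–B2, B2–B3, B3–B4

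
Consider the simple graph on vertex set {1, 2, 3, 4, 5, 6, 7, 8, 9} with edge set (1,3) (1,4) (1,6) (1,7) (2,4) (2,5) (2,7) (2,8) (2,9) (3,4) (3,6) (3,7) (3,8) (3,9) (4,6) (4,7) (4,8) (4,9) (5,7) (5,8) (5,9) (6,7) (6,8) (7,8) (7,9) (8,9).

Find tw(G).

4

A width-4 tree decomposition is:
Bags: B1 = {3, 4, 6, 7, 8}  B2 = {3, 4, 7, 8, 9}  B3 = {2, 4, 7, 8, 9}  B4 = {1, 3, 4, 6, 7}  B5 = {2, 5, 7, 8, 9}
Tree: B1–B2, B2–B3, B1–B4, B3–B5
The largest bag has 5 vertices, giving width 4; this decomposition certifies tw(G) ≤ 4. For the lower bound, the 5 vertices {2, 4, 7, 8, 9} are pairwise adjacent, and any tree decomposition puts a clique entirely inside one bag — forcing width ≥ 4. Therefore the treewidth is 4.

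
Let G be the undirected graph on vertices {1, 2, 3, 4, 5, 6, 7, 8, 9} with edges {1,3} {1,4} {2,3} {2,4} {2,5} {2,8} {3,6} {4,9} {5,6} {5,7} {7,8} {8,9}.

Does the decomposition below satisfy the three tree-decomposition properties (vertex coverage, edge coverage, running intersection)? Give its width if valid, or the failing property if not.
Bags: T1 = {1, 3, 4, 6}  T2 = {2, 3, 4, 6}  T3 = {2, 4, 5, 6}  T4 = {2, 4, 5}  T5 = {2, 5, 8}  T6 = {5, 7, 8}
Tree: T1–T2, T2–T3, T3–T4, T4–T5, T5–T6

No — vertex 9 appears in no bag.

A tree decomposition must satisfy three properties: every vertex lies in some bag; for every edge, both endpoints lie together in some bag; and for every vertex, the bags containing it form a connected subtree. Here vertex 9 appears in no bag, so the decomposition is invalid.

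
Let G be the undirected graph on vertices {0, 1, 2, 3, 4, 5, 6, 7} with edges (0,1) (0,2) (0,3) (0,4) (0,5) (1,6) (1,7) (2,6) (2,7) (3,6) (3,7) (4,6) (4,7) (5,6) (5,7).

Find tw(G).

A width-3 tree decomposition is:
Bags: B1 = {0, 2, 6, 7}  B2 = {0, 3, 6, 7}  B3 = {0, 4, 6, 7}  B4 = {0, 5, 6, 7}  B5 = {0, 1, 6, 7}
Tree: B1–B2, B2–B3, B3–B4, B4–B5
Each bag holds 4 vertices, so the decomposition has width 3, which upper-bounds the treewidth. For the lower bound: the 4 vertex sets {0,2}, {3,6}, {7}, {4} are disjoint, each induces a connected subgraph, and every pair is joined by at least one edge of G. Contracting each set to a single vertex therefore yields K_{4} as a minor, and since treewidth is minor-monotone, tw(G) ≥ tw(K_{4}) = 3. The upper and lower bounds meet at 3, so that is the treewidth.

3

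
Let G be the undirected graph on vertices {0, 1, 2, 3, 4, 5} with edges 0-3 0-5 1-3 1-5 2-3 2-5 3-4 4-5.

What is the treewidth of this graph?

2

A width-2 tree decomposition is:
Bags: B1 = {3, 4, 5}  B2 = {1, 3, 5}  B3 = {2, 3, 5}  B4 = {0, 3, 5}
Tree: B1–B2, B2–B3, B3–B4
The largest bag has 3 vertices, giving width 2; this decomposition certifies tw(G) ≤ 2. Since 4–3–1–5–4 is a cycle in G, G is not acyclic. Forests are exactly the graphs of treewidth ≤ 1, so tw(G) ≥ 2. Combining the bounds, tw(G) = 2.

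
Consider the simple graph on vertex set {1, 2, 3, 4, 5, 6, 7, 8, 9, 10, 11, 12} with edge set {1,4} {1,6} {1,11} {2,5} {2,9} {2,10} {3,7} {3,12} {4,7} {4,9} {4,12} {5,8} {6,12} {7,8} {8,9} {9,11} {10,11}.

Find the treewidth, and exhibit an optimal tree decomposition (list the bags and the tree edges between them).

Every bag has size at most 4, so the width is 4 − 1 = 3 and tw(G) ≤ 3. For the lower bound: the 4 vertex sets {2,5,10}, {11}, {9}, {1,4,7,8} are disjoint, each induces a connected subgraph, and every pair is joined by at least one edge of G. Contracting each set to a single vertex therefore yields K_{4} as a minor, and since treewidth is minor-monotone, tw(G) ≥ tw(K_{4}) = 3. Hence tw(G) = 3 exactly.

Treewidth 3.
One optimal decomposition is:
Bags: B1 = {2, 5, 10, 11}  B2 = {2, 5, 9, 11}  B3 = {5, 8, 9, 11}  B4 = {1, 8, 9, 11}  B5 = {1, 4, 8, 9}  B6 = {1, 4, 7, 8}  B7 = {1, 4, 6, 7}  B8 = {4, 6, 7, 12}  B9 = {3, 6, 7, 12}
Tree: B1–B2, B2–B3, B3–B4, B4–B5, B5–B6, B6–B7, B7–B8, B8–B9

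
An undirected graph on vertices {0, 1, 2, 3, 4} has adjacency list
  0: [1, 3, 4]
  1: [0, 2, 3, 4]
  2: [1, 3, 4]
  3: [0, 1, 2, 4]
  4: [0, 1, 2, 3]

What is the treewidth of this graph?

3

A width-3 tree decomposition is:
Bags: B1 = {0, 1, 3, 4}  B2 = {1, 2, 3, 4}
Tree: B1–B2
The largest bag has 4 vertices, giving width 3; this decomposition certifies tw(G) ≤ 3. Conversely, {0, 1, 3, 4} is a clique of size 4, and the vertices of any clique must share a bag in every tree decomposition; so some bag has ≥ 4 vertices and tw(G) ≥ 3. Hence tw(G) = 3 exactly.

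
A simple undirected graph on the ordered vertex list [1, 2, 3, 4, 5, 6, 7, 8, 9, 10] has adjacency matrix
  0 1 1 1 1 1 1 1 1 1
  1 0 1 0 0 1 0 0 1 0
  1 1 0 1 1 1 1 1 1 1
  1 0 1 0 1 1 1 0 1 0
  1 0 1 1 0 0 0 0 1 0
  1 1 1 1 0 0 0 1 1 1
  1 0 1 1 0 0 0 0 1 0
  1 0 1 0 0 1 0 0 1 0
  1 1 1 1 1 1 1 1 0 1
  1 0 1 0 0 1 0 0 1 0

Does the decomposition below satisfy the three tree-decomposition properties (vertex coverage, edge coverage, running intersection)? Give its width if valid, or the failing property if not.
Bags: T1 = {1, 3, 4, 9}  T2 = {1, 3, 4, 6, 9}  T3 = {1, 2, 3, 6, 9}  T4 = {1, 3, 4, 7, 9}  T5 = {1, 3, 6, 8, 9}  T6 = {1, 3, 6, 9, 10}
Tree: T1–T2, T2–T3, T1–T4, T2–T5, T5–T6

No — vertex 5 appears in no bag.

A tree decomposition must satisfy three properties: every vertex lies in some bag; for every edge, both endpoints lie together in some bag; and for every vertex, the bags containing it form a connected subtree. Here vertex 5 appears in no bag, so the decomposition is invalid.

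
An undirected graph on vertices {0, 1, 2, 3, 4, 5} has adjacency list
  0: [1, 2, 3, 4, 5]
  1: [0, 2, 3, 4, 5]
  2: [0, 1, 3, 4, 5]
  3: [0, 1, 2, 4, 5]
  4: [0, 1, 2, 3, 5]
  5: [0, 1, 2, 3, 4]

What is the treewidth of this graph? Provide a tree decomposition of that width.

Treewidth 5.
One such decomposition:
Bags: B1 = {0, 1, 2, 3, 4, 5}
Tree: (single bag)

With just one bag of size 6, the width is 6 − 1 = 5, so tw(G) ≤ 5. Conversely, {0, 1, 2, 3, 4, 5} is a clique of size 6, and the vertices of any clique must share a bag in every tree decomposition; so some bag has ≥ 6 vertices and tw(G) ≥ 5. Hence tw(G) = 5 exactly.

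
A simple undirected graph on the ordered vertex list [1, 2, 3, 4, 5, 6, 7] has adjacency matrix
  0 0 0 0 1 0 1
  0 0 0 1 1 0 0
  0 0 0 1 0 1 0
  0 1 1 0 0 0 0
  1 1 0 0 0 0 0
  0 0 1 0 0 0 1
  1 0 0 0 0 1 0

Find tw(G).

A width-2 tree decomposition is:
Bags: B1 = {2, 3, 4}  B2 = {2, 3, 5}  B3 = {1, 3, 5}  B4 = {1, 3, 7}  B5 = {3, 6, 7}
Tree: B1–B2, B2–B3, B3–B4, B4–B5
Every bag has size at most 3, so the width is 3 − 1 = 2 and tw(G) ≤ 2. The edges 3–4–2–5–1–7–6–3 form a cycle, so G is not a tree and its treewidth is at least 2. The upper and lower bounds meet at 2, so that is the treewidth.

2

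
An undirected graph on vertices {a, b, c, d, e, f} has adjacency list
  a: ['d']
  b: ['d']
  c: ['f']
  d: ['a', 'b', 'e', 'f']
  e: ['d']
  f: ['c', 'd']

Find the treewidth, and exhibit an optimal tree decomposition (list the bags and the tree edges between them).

Treewidth 1.
One such decomposition:
Bags: B1 = {d, f}  B2 = {b, d}  B3 = {a, d}  B4 = {c, f}  B5 = {d, e}
Tree: B1–B2, B1–B3, B1–B4, B2–B5

Every bag has size at most 2, so the width is 2 − 1 = 1 and tw(G) ≤ 1. Since G has at least one edge (e.g. f–d), it is not an edgeless graph, so tw(G) ≥ 1. Hence tw(G) = 1 exactly.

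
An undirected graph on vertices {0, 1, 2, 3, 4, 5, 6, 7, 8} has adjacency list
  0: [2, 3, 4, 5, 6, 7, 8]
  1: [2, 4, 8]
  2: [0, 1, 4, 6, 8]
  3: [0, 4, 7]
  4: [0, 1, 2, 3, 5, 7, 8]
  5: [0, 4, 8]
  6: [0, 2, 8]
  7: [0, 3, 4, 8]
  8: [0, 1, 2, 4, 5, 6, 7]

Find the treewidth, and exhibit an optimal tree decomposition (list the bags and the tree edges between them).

Treewidth 3.
One optimal decomposition is:
Bags: B1 = {0, 2, 4, 8}  B2 = {1, 2, 4, 8}  B3 = {0, 4, 5, 8}  B4 = {0, 4, 7, 8}  B5 = {0, 2, 6, 8}  B6 = {0, 3, 4, 7}
Tree: B1–B2, B1–B3, B1–B4, B1–B5, B4–B6

Each bag holds 4 vertices, so the decomposition has width 3, which upper-bounds the treewidth. For the lower bound, the 4 vertices {0, 2, 4, 8} are pairwise adjacent, and any tree decomposition puts a clique entirely inside one bag — forcing width ≥ 3. The upper and lower bounds meet at 3, so that is the treewidth.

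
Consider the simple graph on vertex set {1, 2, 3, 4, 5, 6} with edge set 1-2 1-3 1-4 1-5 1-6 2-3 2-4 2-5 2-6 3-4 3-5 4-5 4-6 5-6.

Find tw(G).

4

A width-4 tree decomposition is:
Bags: B1 = {1, 2, 4, 5, 6}  B2 = {1, 2, 3, 4, 5}
Tree: B1–B2
Each bag holds 5 vertices, so the decomposition has width 4, which upper-bounds the treewidth. Conversely, {1, 2, 3, 4, 5} is a clique of size 5, and the vertices of any clique must share a bag in every tree decomposition; so some bag has ≥ 5 vertices and tw(G) ≥ 4. Hence tw(G) = 4 exactly.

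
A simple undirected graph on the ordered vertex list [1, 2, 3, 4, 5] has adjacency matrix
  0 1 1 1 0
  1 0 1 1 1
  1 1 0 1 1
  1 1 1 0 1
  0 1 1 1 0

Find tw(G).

A width-3 tree decomposition is:
Bags: B1 = {2, 3, 4, 5}  B2 = {1, 2, 3, 4}
Tree: B1–B2
Each bag holds 4 vertices, so the decomposition has width 3, which upper-bounds the treewidth. Conversely, {1, 2, 3, 4} is a clique of size 4, and the vertices of any clique must share a bag in every tree decomposition; so some bag has ≥ 4 vertices and tw(G) ≥ 3. Combining the bounds, tw(G) = 3.

3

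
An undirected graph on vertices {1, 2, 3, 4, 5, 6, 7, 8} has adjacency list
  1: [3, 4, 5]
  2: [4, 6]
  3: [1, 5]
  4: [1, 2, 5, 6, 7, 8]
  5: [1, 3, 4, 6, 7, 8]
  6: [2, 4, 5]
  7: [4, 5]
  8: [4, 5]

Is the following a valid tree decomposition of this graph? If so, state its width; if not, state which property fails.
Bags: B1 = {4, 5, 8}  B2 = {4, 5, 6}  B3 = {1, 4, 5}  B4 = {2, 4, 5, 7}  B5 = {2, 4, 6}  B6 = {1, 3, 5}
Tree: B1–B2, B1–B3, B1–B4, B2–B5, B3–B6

No — bags containing vertex 2 are not connected in the tree.

A tree decomposition must satisfy three properties: every vertex lies in some bag; for every edge, both endpoints lie together in some bag; and for every vertex, the bags containing it form a connected subtree. Here bags containing vertex 2 are not connected in the tree, so the decomposition is invalid.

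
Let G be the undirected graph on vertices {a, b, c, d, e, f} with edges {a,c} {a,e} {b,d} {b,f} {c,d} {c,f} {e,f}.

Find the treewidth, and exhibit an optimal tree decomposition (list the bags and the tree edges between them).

Each bag holds 3 vertices, so the decomposition has width 2, which upper-bounds the treewidth. Since a–e–f–c–a is a cycle in G, G is not acyclic. Forests are exactly the graphs of treewidth ≤ 1, so tw(G) ≥ 2. Combining the bounds, tw(G) = 2.

Treewidth 2.
One such decomposition:
Bags: B1 = {a, c, e}  B2 = {c, e, f}  B3 = {c, d, f}  B4 = {b, d, f}
Tree: B1–B2, B2–B3, B3–B4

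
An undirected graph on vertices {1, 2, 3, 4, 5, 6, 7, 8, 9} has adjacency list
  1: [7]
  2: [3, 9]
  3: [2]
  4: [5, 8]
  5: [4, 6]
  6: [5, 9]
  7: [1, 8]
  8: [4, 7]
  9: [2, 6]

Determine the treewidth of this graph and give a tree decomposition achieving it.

Treewidth 1.
Bags: B1 = {2, 3}  B2 = {2, 9}  B3 = {6, 9}  B4 = {5, 6}  B5 = {4, 5}  B6 = {4, 8}  B7 = {7, 8}  B8 = {1, 7}
Tree: B1–B2, B2–B3, B3–B4, B4–B5, B5–B6, B6–B7, B7–B8

Each bag holds 2 vertices, so the decomposition has width 1, which upper-bounds the treewidth. Since G has at least one edge (e.g. 3–2), it is not an edgeless graph, so tw(G) ≥ 1. Combining the bounds, tw(G) = 1.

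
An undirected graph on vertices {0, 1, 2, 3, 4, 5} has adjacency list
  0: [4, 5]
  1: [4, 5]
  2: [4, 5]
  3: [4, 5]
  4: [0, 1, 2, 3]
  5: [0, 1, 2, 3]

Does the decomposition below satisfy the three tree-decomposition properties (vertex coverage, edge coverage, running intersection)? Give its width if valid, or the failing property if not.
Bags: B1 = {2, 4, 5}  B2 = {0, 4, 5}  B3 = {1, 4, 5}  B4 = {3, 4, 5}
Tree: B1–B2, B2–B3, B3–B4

Yes; width 2.

Vertex coverage: the bags together contain {0, 1, 2, 3, 4, 5}, the full vertex set. Edge coverage: each edge of G has both endpoints in at least one bag. Running intersection: for every vertex, the bags containing it form a connected subtree. All three properties hold, so this is a valid tree decomposition of width max|bag| − 1 = 2, and hence tw(G) ≤ 2.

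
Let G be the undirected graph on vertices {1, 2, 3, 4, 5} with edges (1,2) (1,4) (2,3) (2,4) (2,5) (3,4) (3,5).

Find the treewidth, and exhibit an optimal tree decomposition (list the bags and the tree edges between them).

Treewidth 2.
One such decomposition:
Bags: B1 = {1, 2, 4}  B2 = {2, 3, 4}  B3 = {2, 3, 5}
Tree: B1–B2, B2–B3

The largest bag has 3 vertices, giving width 2; this decomposition certifies tw(G) ≤ 2. On the other hand G contains the 3-clique {1, 2, 4}. A clique must lie in a single bag of any decomposition, so no decomposition can have width below 2. The upper and lower bounds meet at 2, so that is the treewidth.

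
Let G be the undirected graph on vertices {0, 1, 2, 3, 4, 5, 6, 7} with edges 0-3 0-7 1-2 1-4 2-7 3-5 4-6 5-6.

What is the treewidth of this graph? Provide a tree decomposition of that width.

Each bag holds 3 vertices, so the decomposition has width 2, which upper-bounds the treewidth. The edges 1–4–6–5–3–0–7–2–1 form a cycle, so G is not a tree and its treewidth is at least 2. The upper and lower bounds meet at 2, so that is the treewidth.

Treewidth 2.
Bags: B1 = {1, 4, 6}  B2 = {1, 5, 6}  B3 = {1, 3, 5}  B4 = {0, 1, 3}  B5 = {0, 1, 7}  B6 = {1, 2, 7}
Tree: B1–B2, B2–B3, B3–B4, B4–B5, B5–B6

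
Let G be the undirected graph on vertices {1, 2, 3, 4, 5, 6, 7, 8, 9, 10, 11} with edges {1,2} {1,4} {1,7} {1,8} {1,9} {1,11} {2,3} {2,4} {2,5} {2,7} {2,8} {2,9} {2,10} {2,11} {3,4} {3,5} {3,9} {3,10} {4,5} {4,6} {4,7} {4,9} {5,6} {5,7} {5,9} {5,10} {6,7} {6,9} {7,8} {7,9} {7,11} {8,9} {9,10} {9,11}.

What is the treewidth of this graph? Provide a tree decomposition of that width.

Treewidth 4.
One such decomposition:
Bags: B1 = {1, 2, 4, 7, 9}  B2 = {2, 4, 5, 7, 9}  B3 = {4, 5, 6, 7, 9}  B4 = {1, 2, 7, 8, 9}  B5 = {2, 3, 4, 5, 9}  B6 = {1, 2, 7, 9, 11}  B7 = {2, 3, 5, 9, 10}
Tree: B1–B2, B2–B3, B1–B4, B2–B5, B4–B6, B5–B7

Every bag has size at most 5, so the width is 5 − 1 = 4 and tw(G) ≤ 4. On the other hand G contains the 5-clique {2, 3, 5, 9, 10}. A clique must lie in a single bag of any decomposition, so no decomposition can have width below 4. Combining the bounds, tw(G) = 4.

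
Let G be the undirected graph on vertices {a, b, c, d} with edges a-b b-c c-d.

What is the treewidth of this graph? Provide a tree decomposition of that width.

Treewidth 1.
One optimal decomposition is:
Bags: B1 = {c, d}  B2 = {b, c}  B3 = {a, b}
Tree: B1–B2, B2–B3

Each bag holds 2 vertices, so the decomposition has width 1, which upper-bounds the treewidth. Any graph with an edge has treewidth ≥ 1, and G has the edge d–c. The upper and lower bounds meet at 1, so that is the treewidth.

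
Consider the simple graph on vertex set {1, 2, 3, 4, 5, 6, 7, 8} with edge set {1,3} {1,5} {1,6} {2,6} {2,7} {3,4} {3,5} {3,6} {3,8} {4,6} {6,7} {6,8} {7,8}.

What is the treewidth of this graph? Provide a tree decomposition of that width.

Treewidth 2.
Bags: B1 = {3, 6, 8}  B2 = {1, 3, 6}  B3 = {6, 7, 8}  B4 = {1, 3, 5}  B5 = {2, 6, 7}  B6 = {3, 4, 6}
Tree: B1–B2, B1–B3, B2–B4, B3–B5, B2–B6

Each bag holds 3 vertices, so the decomposition has width 2, which upper-bounds the treewidth. On the other hand G contains the 3-clique {1, 3, 5}. A clique must lie in a single bag of any decomposition, so no decomposition can have width below 2. Therefore the treewidth is 2.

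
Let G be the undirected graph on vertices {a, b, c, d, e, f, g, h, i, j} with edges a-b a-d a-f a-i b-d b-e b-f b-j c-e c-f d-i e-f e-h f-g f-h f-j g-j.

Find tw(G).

A width-2 tree decomposition is:
Bags: B1 = {e, f, h}  B2 = {b, e, f}  B3 = {a, b, f}  B4 = {c, e, f}  B5 = {b, f, j}  B6 = {f, g, j}  B7 = {a, b, d}  B8 = {a, d, i}
Tree: B1–B2, B2–B3, B2–B4, B3–B5, B5–B6, B3–B7, B7–B8
The largest bag has 3 vertices, giving width 2; this decomposition certifies tw(G) ≤ 2. On the other hand G contains the 3-clique {a, b, d}. A clique must lie in a single bag of any decomposition, so no decomposition can have width below 2. Hence tw(G) = 2 exactly.

2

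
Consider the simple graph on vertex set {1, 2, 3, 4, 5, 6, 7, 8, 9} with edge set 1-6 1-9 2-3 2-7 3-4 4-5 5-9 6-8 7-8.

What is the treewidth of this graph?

2

A width-2 tree decomposition is:
Bags: B1 = {6, 7, 8}  B2 = {2, 6, 7}  B3 = {2, 3, 6}  B4 = {3, 4, 6}  B5 = {4, 5, 6}  B6 = {5, 6, 9}  B7 = {1, 6, 9}
Tree: B1–B2, B2–B3, B3–B4, B4–B5, B5–B6, B6–B7
Each bag holds 3 vertices, so the decomposition has width 2, which upper-bounds the treewidth. For the lower bound, G contains the cycle 6–8–7–2–3–4–5–9–1–6, so G is not a forest; only forests have treewidth ≤ 1, hence tw(G) ≥ 2. Combining the bounds, tw(G) = 2.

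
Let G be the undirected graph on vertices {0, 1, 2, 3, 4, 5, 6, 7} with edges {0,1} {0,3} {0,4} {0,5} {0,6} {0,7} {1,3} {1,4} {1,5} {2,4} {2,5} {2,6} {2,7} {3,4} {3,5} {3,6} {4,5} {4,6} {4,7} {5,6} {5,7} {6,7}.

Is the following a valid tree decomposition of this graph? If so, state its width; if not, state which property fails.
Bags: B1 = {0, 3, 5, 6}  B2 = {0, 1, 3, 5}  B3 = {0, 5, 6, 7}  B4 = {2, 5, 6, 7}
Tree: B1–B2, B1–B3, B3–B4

A tree decomposition must satisfy three properties: every vertex lies in some bag; for every edge, both endpoints lie together in some bag; and for every vertex, the bags containing it form a connected subtree. Here vertex 4 appears in no bag, so the decomposition is invalid.

No — vertex 4 appears in no bag.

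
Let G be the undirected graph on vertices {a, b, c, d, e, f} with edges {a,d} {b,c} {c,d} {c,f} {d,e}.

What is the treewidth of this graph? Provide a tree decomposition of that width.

Each bag holds 2 vertices, so the decomposition has width 1, which upper-bounds the treewidth. Since G has at least one edge (e.g. f–c), it is not an edgeless graph, so tw(G) ≥ 1. Therefore the treewidth is 1.

Treewidth 1.
One optimal decomposition is:
Bags: B1 = {c, f}  B2 = {c, d}  B3 = {b, c}  B4 = {d, e}  B5 = {a, d}
Tree: B1–B2, B1–B3, B2–B4, B2–B5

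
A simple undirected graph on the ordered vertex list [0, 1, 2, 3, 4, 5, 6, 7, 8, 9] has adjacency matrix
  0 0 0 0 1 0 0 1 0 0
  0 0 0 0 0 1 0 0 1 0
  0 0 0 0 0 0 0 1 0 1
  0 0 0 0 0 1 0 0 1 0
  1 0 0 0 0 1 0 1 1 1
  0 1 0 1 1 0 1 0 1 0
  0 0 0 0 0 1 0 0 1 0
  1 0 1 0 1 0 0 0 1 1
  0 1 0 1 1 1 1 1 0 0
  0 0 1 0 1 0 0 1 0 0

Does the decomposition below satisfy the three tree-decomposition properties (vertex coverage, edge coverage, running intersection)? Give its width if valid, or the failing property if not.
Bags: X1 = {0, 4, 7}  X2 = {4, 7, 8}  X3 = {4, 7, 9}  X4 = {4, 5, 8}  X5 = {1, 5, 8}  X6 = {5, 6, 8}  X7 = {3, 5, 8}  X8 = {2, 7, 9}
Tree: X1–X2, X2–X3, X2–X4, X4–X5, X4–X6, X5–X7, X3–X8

Vertex coverage: the bags together contain {0, 1, 2, 3, 4, 5, 6, 7, 8, 9}, the full vertex set. Edge coverage: each edge of G has both endpoints in at least one bag. Running intersection: for every vertex, the bags containing it form a connected subtree. All three properties hold, so this is a valid tree decomposition of width max|bag| − 1 = 2, and hence tw(G) ≤ 2.

Yes; width 2.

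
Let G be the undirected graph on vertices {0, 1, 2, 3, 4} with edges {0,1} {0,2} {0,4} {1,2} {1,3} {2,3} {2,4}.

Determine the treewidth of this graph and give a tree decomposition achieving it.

Treewidth 2.
One such decomposition:
Bags: B1 = {0, 2, 4}  B2 = {0, 1, 2}  B3 = {1, 2, 3}
Tree: B1–B2, B2–B3

Every bag has size at most 3, so the width is 3 − 1 = 2 and tw(G) ≤ 2. Conversely, {0, 1, 2} is a clique of size 3, and the vertices of any clique must share a bag in every tree decomposition; so some bag has ≥ 3 vertices and tw(G) ≥ 2. Combining the bounds, tw(G) = 2.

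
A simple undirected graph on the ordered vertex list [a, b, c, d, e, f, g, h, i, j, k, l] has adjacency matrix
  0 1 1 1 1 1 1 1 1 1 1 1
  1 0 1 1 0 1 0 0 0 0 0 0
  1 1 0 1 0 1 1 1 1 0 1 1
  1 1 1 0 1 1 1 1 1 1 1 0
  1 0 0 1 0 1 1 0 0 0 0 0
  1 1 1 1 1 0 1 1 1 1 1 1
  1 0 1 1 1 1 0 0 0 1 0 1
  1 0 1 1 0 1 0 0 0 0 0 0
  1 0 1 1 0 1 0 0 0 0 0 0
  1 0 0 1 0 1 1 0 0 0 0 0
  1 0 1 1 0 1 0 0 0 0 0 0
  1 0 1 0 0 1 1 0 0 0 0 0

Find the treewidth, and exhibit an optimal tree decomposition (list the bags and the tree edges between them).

Every bag has size at most 5, so the width is 5 − 1 = 4 and tw(G) ≤ 4. For the lower bound, the 5 vertices {a, d, f, g, j} are pairwise adjacent, and any tree decomposition puts a clique entirely inside one bag — forcing width ≥ 4. Hence tw(G) = 4 exactly.

Treewidth 4.
One such decomposition:
Bags: B1 = {a, c, d, f, g}  B2 = {a, d, f, g, j}  B3 = {a, c, f, g, l}  B4 = {a, c, d, f, h}  B5 = {a, d, e, f, g}  B6 = {a, b, c, d, f}  B7 = {a, c, d, f, i}  B8 = {a, c, d, f, k}
Tree: B1–B2, B1–B3, B1–B4, B2–B5, B4–B6, B4–B7, B7–B8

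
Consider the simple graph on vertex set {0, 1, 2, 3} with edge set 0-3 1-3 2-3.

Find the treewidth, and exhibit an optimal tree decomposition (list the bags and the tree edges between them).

Treewidth 1.
One optimal decomposition is:
Bags: B1 = {0, 3}  B2 = {2, 3}  B3 = {1, 3}
Tree: B1–B2, B2–B3

Every bag has size at most 2, so the width is 2 − 1 = 1 and tw(G) ≤ 1. Since G has at least one edge (e.g. 3–0), it is not an edgeless graph, so tw(G) ≥ 1. Combining the bounds, tw(G) = 1.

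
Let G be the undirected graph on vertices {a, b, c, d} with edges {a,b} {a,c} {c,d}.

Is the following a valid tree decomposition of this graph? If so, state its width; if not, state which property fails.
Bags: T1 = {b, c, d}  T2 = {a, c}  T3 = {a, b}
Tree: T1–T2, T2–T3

A tree decomposition must satisfy three properties: every vertex lies in some bag; for every edge, both endpoints lie together in some bag; and for every vertex, the bags containing it form a connected subtree. Here bags containing vertex b are not connected in the tree, so the decomposition is invalid.

No — bags containing vertex b are not connected in the tree.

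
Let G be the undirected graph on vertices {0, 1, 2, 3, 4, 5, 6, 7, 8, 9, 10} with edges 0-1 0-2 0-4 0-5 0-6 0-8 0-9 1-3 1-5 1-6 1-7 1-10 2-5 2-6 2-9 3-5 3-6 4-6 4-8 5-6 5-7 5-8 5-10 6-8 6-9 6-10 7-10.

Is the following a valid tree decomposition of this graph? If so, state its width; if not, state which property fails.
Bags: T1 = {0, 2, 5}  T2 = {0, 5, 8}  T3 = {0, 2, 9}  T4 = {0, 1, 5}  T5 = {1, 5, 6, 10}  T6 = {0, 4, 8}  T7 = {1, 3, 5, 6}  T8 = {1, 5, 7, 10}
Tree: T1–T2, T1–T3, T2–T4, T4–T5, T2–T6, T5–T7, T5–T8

No — edge (6,0) lies in no bag.

A tree decomposition must satisfy three properties: every vertex lies in some bag; for every edge, both endpoints lie together in some bag; and for every vertex, the bags containing it form a connected subtree. Here edge (6,0) lies in no bag, so the decomposition is invalid.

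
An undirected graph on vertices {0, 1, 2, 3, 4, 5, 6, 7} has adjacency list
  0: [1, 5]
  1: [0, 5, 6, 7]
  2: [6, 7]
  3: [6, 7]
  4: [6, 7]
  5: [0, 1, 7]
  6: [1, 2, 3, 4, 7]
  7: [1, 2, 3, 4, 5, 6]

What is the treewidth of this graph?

2

A width-2 tree decomposition is:
Bags: B1 = {2, 6, 7}  B2 = {1, 6, 7}  B3 = {3, 6, 7}  B4 = {1, 5, 7}  B5 = {4, 6, 7}  B6 = {0, 1, 5}
Tree: B1–B2, B2–B3, B2–B4, B3–B5, B4–B6
The largest bag has 3 vertices, giving width 2; this decomposition certifies tw(G) ≤ 2. For the lower bound, the 3 vertices {0, 1, 5} are pairwise adjacent, and any tree decomposition puts a clique entirely inside one bag — forcing width ≥ 2. Hence tw(G) = 2 exactly.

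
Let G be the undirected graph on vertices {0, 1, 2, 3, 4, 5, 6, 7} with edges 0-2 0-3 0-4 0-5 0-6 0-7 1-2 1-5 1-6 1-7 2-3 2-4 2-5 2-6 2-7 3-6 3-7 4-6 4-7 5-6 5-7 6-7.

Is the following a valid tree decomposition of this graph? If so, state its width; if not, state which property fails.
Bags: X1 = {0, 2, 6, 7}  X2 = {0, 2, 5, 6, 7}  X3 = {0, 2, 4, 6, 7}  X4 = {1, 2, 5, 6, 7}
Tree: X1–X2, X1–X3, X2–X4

No — vertex 3 appears in no bag.

A tree decomposition must satisfy three properties: every vertex lies in some bag; for every edge, both endpoints lie together in some bag; and for every vertex, the bags containing it form a connected subtree. Here vertex 3 appears in no bag, so the decomposition is invalid.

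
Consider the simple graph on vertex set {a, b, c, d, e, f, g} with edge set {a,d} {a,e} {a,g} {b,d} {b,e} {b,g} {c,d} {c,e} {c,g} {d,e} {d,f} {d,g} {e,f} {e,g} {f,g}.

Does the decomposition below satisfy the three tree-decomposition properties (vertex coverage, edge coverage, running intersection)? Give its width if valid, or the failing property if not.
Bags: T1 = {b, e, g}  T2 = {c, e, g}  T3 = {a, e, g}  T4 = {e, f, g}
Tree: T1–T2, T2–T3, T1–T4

A tree decomposition must satisfy three properties: every vertex lies in some bag; for every edge, both endpoints lie together in some bag; and for every vertex, the bags containing it form a connected subtree. Here vertex d appears in no bag, so the decomposition is invalid.

No — vertex d appears in no bag.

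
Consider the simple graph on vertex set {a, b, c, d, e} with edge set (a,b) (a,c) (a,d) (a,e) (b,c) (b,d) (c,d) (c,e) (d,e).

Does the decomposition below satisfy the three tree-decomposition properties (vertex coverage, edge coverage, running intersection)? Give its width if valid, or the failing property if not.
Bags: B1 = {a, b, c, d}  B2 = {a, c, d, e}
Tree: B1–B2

Yes; width 3.

Vertex coverage: the bags together contain {a, b, c, d, e}, the full vertex set. Edge coverage: each edge of G has both endpoints in at least one bag. Running intersection: for every vertex, the bags containing it form a connected subtree. All three properties hold, so this is a valid tree decomposition of width max|bag| − 1 = 3, and hence tw(G) ≤ 3.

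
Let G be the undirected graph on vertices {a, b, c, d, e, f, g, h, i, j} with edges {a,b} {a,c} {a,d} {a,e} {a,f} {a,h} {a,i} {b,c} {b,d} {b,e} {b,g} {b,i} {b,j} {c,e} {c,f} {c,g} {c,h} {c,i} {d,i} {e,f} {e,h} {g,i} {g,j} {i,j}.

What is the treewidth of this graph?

3

A width-3 tree decomposition is:
Bags: B1 = {a, b, c, e}  B2 = {a, b, c, i}  B3 = {a, c, e, h}  B4 = {b, c, g, i}  B5 = {a, b, d, i}  B6 = {b, g, i, j}  B7 = {a, c, e, f}
Tree: B1–B2, B1–B3, B2–B4, B2–B5, B4–B6, B1–B7
The largest bag has 4 vertices, giving width 3; this decomposition certifies tw(G) ≤ 3. On the other hand G contains the 4-clique {a, c, e, h}. A clique must lie in a single bag of any decomposition, so no decomposition can have width below 3. The upper and lower bounds meet at 3, so that is the treewidth.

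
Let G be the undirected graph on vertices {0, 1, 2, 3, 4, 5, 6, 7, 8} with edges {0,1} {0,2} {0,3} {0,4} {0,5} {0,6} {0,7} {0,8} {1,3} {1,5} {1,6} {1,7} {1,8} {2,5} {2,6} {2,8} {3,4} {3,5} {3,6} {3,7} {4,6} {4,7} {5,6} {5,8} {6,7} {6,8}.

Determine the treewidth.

4

A width-4 tree decomposition is:
Bags: B1 = {0, 1, 3, 6, 7}  B2 = {0, 1, 3, 5, 6}  B3 = {0, 3, 4, 6, 7}  B4 = {0, 1, 5, 6, 8}  B5 = {0, 2, 5, 6, 8}
Tree: B1–B2, B1–B3, B2–B4, B4–B5
Each bag holds 5 vertices, so the decomposition has width 4, which upper-bounds the treewidth. On the other hand G contains the 5-clique {0, 1, 5, 6, 8}. A clique must lie in a single bag of any decomposition, so no decomposition can have width below 4. Hence tw(G) = 4 exactly.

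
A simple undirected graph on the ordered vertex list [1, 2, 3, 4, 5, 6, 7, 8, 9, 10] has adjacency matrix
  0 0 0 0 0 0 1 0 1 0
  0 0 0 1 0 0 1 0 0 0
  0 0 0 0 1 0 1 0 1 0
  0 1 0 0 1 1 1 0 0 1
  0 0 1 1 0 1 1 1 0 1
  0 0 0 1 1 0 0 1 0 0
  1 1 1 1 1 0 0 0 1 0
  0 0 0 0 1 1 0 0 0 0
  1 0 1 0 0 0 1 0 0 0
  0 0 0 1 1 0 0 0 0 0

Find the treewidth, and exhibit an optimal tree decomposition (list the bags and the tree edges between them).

The largest bag has 3 vertices, giving width 2; this decomposition certifies tw(G) ≤ 2. On the other hand G contains the 3-clique {1, 7, 9}. A clique must lie in a single bag of any decomposition, so no decomposition can have width below 2. Combining the bounds, tw(G) = 2.

Treewidth 2.
One optimal decomposition is:
Bags: B1 = {3, 5, 7}  B2 = {4, 5, 7}  B3 = {4, 5, 6}  B4 = {2, 4, 7}  B5 = {3, 7, 9}  B6 = {5, 6, 8}  B7 = {1, 7, 9}  B8 = {4, 5, 10}
Tree: B1–B2, B2–B3, B2–B4, B1–B5, B3–B6, B5–B7, B3–B8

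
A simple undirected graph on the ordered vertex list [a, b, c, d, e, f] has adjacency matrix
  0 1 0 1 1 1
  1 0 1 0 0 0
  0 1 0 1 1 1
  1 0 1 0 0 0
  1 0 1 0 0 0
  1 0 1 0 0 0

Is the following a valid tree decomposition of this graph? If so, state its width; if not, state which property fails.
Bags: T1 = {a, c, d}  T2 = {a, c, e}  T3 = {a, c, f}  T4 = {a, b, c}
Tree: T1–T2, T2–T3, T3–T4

Yes; width 2.

Vertex coverage: the bags together contain {a, b, c, d, e, f}, the full vertex set. Edge coverage: each edge of G has both endpoints in at least one bag. Running intersection: for every vertex, the bags containing it form a connected subtree. All three properties hold, so this is a valid tree decomposition of width max|bag| − 1 = 2, and hence tw(G) ≤ 2.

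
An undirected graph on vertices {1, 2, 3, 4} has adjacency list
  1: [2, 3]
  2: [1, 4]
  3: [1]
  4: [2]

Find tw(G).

1

A width-1 tree decomposition is:
Bags: B1 = {2, 4}  B2 = {1, 2}  B3 = {1, 3}
Tree: B1–B2, B2–B3
The largest bag has 2 vertices, giving width 1; this decomposition certifies tw(G) ≤ 1. Since G has at least one edge (e.g. 4–2), it is not an edgeless graph, so tw(G) ≥ 1. Therefore the treewidth is 1.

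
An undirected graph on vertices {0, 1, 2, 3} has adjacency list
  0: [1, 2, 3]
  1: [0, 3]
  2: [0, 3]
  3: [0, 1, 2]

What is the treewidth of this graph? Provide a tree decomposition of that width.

Each bag holds 3 vertices, so the decomposition has width 2, which upper-bounds the treewidth. On the other hand G contains the 3-clique {0, 1, 3}. A clique must lie in a single bag of any decomposition, so no decomposition can have width below 2. The upper and lower bounds meet at 2, so that is the treewidth.

Treewidth 2.
One optimal decomposition is:
Bags: B1 = {0, 2, 3}  B2 = {0, 1, 3}
Tree: B1–B2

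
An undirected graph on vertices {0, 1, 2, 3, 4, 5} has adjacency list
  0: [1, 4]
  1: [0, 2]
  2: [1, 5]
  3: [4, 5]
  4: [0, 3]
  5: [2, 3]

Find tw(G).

2

A width-2 tree decomposition is:
Bags: B1 = {2, 3, 5}  B2 = {1, 2, 3}  B3 = {0, 1, 3}  B4 = {0, 3, 4}
Tree: B1–B2, B2–B3, B3–B4
Each bag holds 3 vertices, so the decomposition has width 2, which upper-bounds the treewidth. For the lower bound, G contains the cycle 3–5–2–1–0–4–3, so G is not a forest; only forests have treewidth ≤ 1, hence tw(G) ≥ 2. Combining the bounds, tw(G) = 2.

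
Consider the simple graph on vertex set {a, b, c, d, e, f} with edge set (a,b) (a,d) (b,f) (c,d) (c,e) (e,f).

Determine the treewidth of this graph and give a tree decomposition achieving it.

Treewidth 2.
One such decomposition:
Bags: B1 = {a, c, d}  B2 = {a, c, e}  B3 = {a, e, f}  B4 = {a, b, f}
Tree: B1–B2, B2–B3, B3–B4

Each bag holds 3 vertices, so the decomposition has width 2, which upper-bounds the treewidth. The edges a–d–c–e–f–b–a form a cycle, so G is not a tree and its treewidth is at least 2. Combining the bounds, tw(G) = 2.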